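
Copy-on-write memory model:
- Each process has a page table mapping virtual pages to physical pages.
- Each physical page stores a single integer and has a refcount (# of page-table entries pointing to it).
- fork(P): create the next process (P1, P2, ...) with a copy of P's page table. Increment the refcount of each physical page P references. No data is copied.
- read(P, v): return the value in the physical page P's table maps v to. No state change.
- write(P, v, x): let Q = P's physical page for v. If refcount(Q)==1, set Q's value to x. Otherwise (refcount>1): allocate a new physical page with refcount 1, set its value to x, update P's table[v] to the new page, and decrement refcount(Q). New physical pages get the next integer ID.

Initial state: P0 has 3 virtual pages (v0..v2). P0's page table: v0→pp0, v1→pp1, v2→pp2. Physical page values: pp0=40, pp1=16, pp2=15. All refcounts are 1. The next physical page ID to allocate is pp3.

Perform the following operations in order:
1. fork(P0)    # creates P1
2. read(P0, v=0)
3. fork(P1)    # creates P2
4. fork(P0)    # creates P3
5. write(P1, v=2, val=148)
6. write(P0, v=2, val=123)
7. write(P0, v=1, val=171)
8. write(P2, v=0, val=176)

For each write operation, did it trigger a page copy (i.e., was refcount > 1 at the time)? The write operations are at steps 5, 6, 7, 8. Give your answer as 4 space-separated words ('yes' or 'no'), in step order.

Op 1: fork(P0) -> P1. 3 ppages; refcounts: pp0:2 pp1:2 pp2:2
Op 2: read(P0, v0) -> 40. No state change.
Op 3: fork(P1) -> P2. 3 ppages; refcounts: pp0:3 pp1:3 pp2:3
Op 4: fork(P0) -> P3. 3 ppages; refcounts: pp0:4 pp1:4 pp2:4
Op 5: write(P1, v2, 148). refcount(pp2)=4>1 -> COPY to pp3. 4 ppages; refcounts: pp0:4 pp1:4 pp2:3 pp3:1
Op 6: write(P0, v2, 123). refcount(pp2)=3>1 -> COPY to pp4. 5 ppages; refcounts: pp0:4 pp1:4 pp2:2 pp3:1 pp4:1
Op 7: write(P0, v1, 171). refcount(pp1)=4>1 -> COPY to pp5. 6 ppages; refcounts: pp0:4 pp1:3 pp2:2 pp3:1 pp4:1 pp5:1
Op 8: write(P2, v0, 176). refcount(pp0)=4>1 -> COPY to pp6. 7 ppages; refcounts: pp0:3 pp1:3 pp2:2 pp3:1 pp4:1 pp5:1 pp6:1

yes yes yes yes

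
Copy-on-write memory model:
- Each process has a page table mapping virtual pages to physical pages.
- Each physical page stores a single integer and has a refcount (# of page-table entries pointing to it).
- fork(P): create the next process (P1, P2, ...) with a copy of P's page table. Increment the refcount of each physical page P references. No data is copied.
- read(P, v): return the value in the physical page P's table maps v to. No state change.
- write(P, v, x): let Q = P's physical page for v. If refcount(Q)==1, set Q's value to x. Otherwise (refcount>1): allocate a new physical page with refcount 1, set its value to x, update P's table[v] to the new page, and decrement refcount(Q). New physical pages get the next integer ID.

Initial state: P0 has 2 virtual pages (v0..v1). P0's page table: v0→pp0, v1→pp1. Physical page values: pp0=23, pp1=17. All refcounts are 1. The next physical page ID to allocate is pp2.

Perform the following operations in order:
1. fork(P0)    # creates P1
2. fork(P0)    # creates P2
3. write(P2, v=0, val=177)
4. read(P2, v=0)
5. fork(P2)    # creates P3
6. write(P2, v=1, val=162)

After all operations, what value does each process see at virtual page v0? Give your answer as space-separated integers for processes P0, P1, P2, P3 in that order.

Answer: 23 23 177 177

Derivation:
Op 1: fork(P0) -> P1. 2 ppages; refcounts: pp0:2 pp1:2
Op 2: fork(P0) -> P2. 2 ppages; refcounts: pp0:3 pp1:3
Op 3: write(P2, v0, 177). refcount(pp0)=3>1 -> COPY to pp2. 3 ppages; refcounts: pp0:2 pp1:3 pp2:1
Op 4: read(P2, v0) -> 177. No state change.
Op 5: fork(P2) -> P3. 3 ppages; refcounts: pp0:2 pp1:4 pp2:2
Op 6: write(P2, v1, 162). refcount(pp1)=4>1 -> COPY to pp3. 4 ppages; refcounts: pp0:2 pp1:3 pp2:2 pp3:1
P0: v0 -> pp0 = 23
P1: v0 -> pp0 = 23
P2: v0 -> pp2 = 177
P3: v0 -> pp2 = 177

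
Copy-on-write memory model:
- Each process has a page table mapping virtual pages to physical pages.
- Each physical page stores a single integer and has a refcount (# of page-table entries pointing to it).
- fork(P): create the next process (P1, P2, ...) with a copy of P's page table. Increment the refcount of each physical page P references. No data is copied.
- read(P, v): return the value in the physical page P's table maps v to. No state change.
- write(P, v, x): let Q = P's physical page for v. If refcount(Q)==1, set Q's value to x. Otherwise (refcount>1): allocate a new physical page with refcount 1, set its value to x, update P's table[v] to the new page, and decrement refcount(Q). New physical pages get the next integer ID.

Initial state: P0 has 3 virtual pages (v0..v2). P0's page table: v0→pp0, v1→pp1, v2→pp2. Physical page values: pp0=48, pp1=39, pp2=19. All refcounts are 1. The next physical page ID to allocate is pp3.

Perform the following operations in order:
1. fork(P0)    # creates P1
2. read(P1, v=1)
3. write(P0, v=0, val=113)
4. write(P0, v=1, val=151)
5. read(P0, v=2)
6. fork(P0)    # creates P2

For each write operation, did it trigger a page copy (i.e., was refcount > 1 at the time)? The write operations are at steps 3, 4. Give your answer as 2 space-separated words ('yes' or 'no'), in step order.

Op 1: fork(P0) -> P1. 3 ppages; refcounts: pp0:2 pp1:2 pp2:2
Op 2: read(P1, v1) -> 39. No state change.
Op 3: write(P0, v0, 113). refcount(pp0)=2>1 -> COPY to pp3. 4 ppages; refcounts: pp0:1 pp1:2 pp2:2 pp3:1
Op 4: write(P0, v1, 151). refcount(pp1)=2>1 -> COPY to pp4. 5 ppages; refcounts: pp0:1 pp1:1 pp2:2 pp3:1 pp4:1
Op 5: read(P0, v2) -> 19. No state change.
Op 6: fork(P0) -> P2. 5 ppages; refcounts: pp0:1 pp1:1 pp2:3 pp3:2 pp4:2

yes yes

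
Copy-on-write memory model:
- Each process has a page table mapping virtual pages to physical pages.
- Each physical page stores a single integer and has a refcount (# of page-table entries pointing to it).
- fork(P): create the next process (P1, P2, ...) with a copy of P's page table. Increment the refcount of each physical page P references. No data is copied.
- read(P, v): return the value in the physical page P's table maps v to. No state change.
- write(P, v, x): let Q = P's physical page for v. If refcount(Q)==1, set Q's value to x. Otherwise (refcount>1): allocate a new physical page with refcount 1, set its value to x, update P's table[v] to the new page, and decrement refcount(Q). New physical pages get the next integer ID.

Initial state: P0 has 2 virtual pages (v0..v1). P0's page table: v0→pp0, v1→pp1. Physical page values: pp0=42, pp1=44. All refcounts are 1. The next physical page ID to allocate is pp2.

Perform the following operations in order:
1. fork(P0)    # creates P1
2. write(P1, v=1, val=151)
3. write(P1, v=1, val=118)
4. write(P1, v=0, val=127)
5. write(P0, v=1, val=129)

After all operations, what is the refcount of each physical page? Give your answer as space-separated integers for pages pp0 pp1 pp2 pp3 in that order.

Op 1: fork(P0) -> P1. 2 ppages; refcounts: pp0:2 pp1:2
Op 2: write(P1, v1, 151). refcount(pp1)=2>1 -> COPY to pp2. 3 ppages; refcounts: pp0:2 pp1:1 pp2:1
Op 3: write(P1, v1, 118). refcount(pp2)=1 -> write in place. 3 ppages; refcounts: pp0:2 pp1:1 pp2:1
Op 4: write(P1, v0, 127). refcount(pp0)=2>1 -> COPY to pp3. 4 ppages; refcounts: pp0:1 pp1:1 pp2:1 pp3:1
Op 5: write(P0, v1, 129). refcount(pp1)=1 -> write in place. 4 ppages; refcounts: pp0:1 pp1:1 pp2:1 pp3:1

Answer: 1 1 1 1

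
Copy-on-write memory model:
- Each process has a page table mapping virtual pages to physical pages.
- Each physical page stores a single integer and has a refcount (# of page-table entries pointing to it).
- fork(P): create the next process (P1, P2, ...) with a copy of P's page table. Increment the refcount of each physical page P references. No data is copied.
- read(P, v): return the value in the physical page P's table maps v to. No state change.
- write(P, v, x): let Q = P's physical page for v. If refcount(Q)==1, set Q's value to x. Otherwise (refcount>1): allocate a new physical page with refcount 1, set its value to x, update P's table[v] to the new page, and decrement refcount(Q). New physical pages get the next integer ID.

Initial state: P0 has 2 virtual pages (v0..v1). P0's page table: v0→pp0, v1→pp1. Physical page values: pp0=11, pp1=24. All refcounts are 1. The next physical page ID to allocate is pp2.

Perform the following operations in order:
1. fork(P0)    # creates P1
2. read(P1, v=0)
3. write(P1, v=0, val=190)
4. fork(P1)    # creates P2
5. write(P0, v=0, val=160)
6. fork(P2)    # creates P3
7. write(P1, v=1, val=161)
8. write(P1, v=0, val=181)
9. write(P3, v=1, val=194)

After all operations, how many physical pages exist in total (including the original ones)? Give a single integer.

Op 1: fork(P0) -> P1. 2 ppages; refcounts: pp0:2 pp1:2
Op 2: read(P1, v0) -> 11. No state change.
Op 3: write(P1, v0, 190). refcount(pp0)=2>1 -> COPY to pp2. 3 ppages; refcounts: pp0:1 pp1:2 pp2:1
Op 4: fork(P1) -> P2. 3 ppages; refcounts: pp0:1 pp1:3 pp2:2
Op 5: write(P0, v0, 160). refcount(pp0)=1 -> write in place. 3 ppages; refcounts: pp0:1 pp1:3 pp2:2
Op 6: fork(P2) -> P3. 3 ppages; refcounts: pp0:1 pp1:4 pp2:3
Op 7: write(P1, v1, 161). refcount(pp1)=4>1 -> COPY to pp3. 4 ppages; refcounts: pp0:1 pp1:3 pp2:3 pp3:1
Op 8: write(P1, v0, 181). refcount(pp2)=3>1 -> COPY to pp4. 5 ppages; refcounts: pp0:1 pp1:3 pp2:2 pp3:1 pp4:1
Op 9: write(P3, v1, 194). refcount(pp1)=3>1 -> COPY to pp5. 6 ppages; refcounts: pp0:1 pp1:2 pp2:2 pp3:1 pp4:1 pp5:1

Answer: 6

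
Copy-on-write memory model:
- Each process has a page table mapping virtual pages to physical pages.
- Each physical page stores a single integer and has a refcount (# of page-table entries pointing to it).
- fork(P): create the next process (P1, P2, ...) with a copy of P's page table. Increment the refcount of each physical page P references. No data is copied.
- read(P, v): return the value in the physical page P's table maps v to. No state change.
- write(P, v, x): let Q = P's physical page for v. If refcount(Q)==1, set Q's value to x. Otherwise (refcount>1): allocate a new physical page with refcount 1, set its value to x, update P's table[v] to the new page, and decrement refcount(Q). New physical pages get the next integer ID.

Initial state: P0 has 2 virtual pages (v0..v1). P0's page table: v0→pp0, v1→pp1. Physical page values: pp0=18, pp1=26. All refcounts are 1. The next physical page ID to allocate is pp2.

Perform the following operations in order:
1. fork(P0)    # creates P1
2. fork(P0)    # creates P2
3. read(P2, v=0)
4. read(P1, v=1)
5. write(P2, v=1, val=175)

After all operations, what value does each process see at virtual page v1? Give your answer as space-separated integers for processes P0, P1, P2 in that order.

Answer: 26 26 175

Derivation:
Op 1: fork(P0) -> P1. 2 ppages; refcounts: pp0:2 pp1:2
Op 2: fork(P0) -> P2. 2 ppages; refcounts: pp0:3 pp1:3
Op 3: read(P2, v0) -> 18. No state change.
Op 4: read(P1, v1) -> 26. No state change.
Op 5: write(P2, v1, 175). refcount(pp1)=3>1 -> COPY to pp2. 3 ppages; refcounts: pp0:3 pp1:2 pp2:1
P0: v1 -> pp1 = 26
P1: v1 -> pp1 = 26
P2: v1 -> pp2 = 175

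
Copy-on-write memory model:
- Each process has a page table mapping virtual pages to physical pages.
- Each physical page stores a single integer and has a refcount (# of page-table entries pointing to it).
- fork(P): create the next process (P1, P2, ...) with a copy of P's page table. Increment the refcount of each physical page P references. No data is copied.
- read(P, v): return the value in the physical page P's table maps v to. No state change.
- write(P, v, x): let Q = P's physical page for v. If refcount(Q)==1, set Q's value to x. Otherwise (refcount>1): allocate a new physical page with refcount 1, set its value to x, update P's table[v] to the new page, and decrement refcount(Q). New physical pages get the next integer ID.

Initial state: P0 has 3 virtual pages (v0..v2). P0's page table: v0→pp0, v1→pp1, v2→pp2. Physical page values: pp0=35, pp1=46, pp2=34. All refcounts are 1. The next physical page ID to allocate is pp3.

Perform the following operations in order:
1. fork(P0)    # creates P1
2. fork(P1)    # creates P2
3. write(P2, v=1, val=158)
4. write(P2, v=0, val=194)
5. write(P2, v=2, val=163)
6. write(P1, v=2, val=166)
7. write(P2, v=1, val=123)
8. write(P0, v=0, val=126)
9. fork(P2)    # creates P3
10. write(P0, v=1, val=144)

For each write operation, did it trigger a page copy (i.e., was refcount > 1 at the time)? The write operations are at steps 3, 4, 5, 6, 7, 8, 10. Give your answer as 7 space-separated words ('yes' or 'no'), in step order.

Op 1: fork(P0) -> P1. 3 ppages; refcounts: pp0:2 pp1:2 pp2:2
Op 2: fork(P1) -> P2. 3 ppages; refcounts: pp0:3 pp1:3 pp2:3
Op 3: write(P2, v1, 158). refcount(pp1)=3>1 -> COPY to pp3. 4 ppages; refcounts: pp0:3 pp1:2 pp2:3 pp3:1
Op 4: write(P2, v0, 194). refcount(pp0)=3>1 -> COPY to pp4. 5 ppages; refcounts: pp0:2 pp1:2 pp2:3 pp3:1 pp4:1
Op 5: write(P2, v2, 163). refcount(pp2)=3>1 -> COPY to pp5. 6 ppages; refcounts: pp0:2 pp1:2 pp2:2 pp3:1 pp4:1 pp5:1
Op 6: write(P1, v2, 166). refcount(pp2)=2>1 -> COPY to pp6. 7 ppages; refcounts: pp0:2 pp1:2 pp2:1 pp3:1 pp4:1 pp5:1 pp6:1
Op 7: write(P2, v1, 123). refcount(pp3)=1 -> write in place. 7 ppages; refcounts: pp0:2 pp1:2 pp2:1 pp3:1 pp4:1 pp5:1 pp6:1
Op 8: write(P0, v0, 126). refcount(pp0)=2>1 -> COPY to pp7. 8 ppages; refcounts: pp0:1 pp1:2 pp2:1 pp3:1 pp4:1 pp5:1 pp6:1 pp7:1
Op 9: fork(P2) -> P3. 8 ppages; refcounts: pp0:1 pp1:2 pp2:1 pp3:2 pp4:2 pp5:2 pp6:1 pp7:1
Op 10: write(P0, v1, 144). refcount(pp1)=2>1 -> COPY to pp8. 9 ppages; refcounts: pp0:1 pp1:1 pp2:1 pp3:2 pp4:2 pp5:2 pp6:1 pp7:1 pp8:1

yes yes yes yes no yes yes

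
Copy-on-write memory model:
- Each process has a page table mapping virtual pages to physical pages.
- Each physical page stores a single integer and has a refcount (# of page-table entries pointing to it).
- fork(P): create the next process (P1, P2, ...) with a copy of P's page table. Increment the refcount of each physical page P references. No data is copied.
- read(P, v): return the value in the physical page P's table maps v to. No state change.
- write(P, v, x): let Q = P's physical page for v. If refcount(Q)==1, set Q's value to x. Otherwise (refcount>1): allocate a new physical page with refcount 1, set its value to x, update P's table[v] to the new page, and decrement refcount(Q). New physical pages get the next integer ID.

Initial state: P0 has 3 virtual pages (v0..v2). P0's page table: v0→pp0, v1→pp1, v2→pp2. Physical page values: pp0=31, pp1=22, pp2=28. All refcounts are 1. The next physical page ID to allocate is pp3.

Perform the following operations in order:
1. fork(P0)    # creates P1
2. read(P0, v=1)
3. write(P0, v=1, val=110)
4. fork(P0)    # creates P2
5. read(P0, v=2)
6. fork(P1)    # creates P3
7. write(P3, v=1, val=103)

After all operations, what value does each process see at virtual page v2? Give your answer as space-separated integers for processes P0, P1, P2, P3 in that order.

Op 1: fork(P0) -> P1. 3 ppages; refcounts: pp0:2 pp1:2 pp2:2
Op 2: read(P0, v1) -> 22. No state change.
Op 3: write(P0, v1, 110). refcount(pp1)=2>1 -> COPY to pp3. 4 ppages; refcounts: pp0:2 pp1:1 pp2:2 pp3:1
Op 4: fork(P0) -> P2. 4 ppages; refcounts: pp0:3 pp1:1 pp2:3 pp3:2
Op 5: read(P0, v2) -> 28. No state change.
Op 6: fork(P1) -> P3. 4 ppages; refcounts: pp0:4 pp1:2 pp2:4 pp3:2
Op 7: write(P3, v1, 103). refcount(pp1)=2>1 -> COPY to pp4. 5 ppages; refcounts: pp0:4 pp1:1 pp2:4 pp3:2 pp4:1
P0: v2 -> pp2 = 28
P1: v2 -> pp2 = 28
P2: v2 -> pp2 = 28
P3: v2 -> pp2 = 28

Answer: 28 28 28 28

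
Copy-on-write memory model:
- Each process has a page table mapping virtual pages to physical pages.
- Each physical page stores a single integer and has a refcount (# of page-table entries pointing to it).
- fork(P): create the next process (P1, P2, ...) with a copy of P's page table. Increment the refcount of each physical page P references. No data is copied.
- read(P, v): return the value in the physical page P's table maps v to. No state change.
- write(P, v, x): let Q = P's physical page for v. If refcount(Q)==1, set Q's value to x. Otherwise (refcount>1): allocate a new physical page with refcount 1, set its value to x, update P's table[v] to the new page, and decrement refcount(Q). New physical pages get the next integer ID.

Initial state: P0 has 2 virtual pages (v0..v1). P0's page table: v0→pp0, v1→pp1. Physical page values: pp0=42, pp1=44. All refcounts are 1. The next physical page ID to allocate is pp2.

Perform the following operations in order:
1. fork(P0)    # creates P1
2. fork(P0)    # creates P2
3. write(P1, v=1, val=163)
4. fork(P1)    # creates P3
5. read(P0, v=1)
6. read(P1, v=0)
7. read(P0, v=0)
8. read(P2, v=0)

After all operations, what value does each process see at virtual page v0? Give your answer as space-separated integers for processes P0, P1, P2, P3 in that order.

Answer: 42 42 42 42

Derivation:
Op 1: fork(P0) -> P1. 2 ppages; refcounts: pp0:2 pp1:2
Op 2: fork(P0) -> P2. 2 ppages; refcounts: pp0:3 pp1:3
Op 3: write(P1, v1, 163). refcount(pp1)=3>1 -> COPY to pp2. 3 ppages; refcounts: pp0:3 pp1:2 pp2:1
Op 4: fork(P1) -> P3. 3 ppages; refcounts: pp0:4 pp1:2 pp2:2
Op 5: read(P0, v1) -> 44. No state change.
Op 6: read(P1, v0) -> 42. No state change.
Op 7: read(P0, v0) -> 42. No state change.
Op 8: read(P2, v0) -> 42. No state change.
P0: v0 -> pp0 = 42
P1: v0 -> pp0 = 42
P2: v0 -> pp0 = 42
P3: v0 -> pp0 = 42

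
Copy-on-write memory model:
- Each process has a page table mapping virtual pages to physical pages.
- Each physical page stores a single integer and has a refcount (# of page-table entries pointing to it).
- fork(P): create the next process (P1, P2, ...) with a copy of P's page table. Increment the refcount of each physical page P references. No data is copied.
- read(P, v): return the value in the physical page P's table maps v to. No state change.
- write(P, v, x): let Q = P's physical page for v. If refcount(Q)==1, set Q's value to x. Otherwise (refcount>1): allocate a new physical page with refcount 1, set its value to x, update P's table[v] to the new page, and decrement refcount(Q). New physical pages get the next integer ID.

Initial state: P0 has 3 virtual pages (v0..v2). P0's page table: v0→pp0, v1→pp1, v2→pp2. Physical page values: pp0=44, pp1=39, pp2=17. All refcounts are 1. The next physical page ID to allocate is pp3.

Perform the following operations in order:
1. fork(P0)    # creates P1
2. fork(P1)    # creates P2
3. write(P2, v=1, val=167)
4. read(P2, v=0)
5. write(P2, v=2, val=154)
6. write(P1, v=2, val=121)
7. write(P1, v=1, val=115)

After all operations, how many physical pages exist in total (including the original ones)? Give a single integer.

Op 1: fork(P0) -> P1. 3 ppages; refcounts: pp0:2 pp1:2 pp2:2
Op 2: fork(P1) -> P2. 3 ppages; refcounts: pp0:3 pp1:3 pp2:3
Op 3: write(P2, v1, 167). refcount(pp1)=3>1 -> COPY to pp3. 4 ppages; refcounts: pp0:3 pp1:2 pp2:3 pp3:1
Op 4: read(P2, v0) -> 44. No state change.
Op 5: write(P2, v2, 154). refcount(pp2)=3>1 -> COPY to pp4. 5 ppages; refcounts: pp0:3 pp1:2 pp2:2 pp3:1 pp4:1
Op 6: write(P1, v2, 121). refcount(pp2)=2>1 -> COPY to pp5. 6 ppages; refcounts: pp0:3 pp1:2 pp2:1 pp3:1 pp4:1 pp5:1
Op 7: write(P1, v1, 115). refcount(pp1)=2>1 -> COPY to pp6. 7 ppages; refcounts: pp0:3 pp1:1 pp2:1 pp3:1 pp4:1 pp5:1 pp6:1

Answer: 7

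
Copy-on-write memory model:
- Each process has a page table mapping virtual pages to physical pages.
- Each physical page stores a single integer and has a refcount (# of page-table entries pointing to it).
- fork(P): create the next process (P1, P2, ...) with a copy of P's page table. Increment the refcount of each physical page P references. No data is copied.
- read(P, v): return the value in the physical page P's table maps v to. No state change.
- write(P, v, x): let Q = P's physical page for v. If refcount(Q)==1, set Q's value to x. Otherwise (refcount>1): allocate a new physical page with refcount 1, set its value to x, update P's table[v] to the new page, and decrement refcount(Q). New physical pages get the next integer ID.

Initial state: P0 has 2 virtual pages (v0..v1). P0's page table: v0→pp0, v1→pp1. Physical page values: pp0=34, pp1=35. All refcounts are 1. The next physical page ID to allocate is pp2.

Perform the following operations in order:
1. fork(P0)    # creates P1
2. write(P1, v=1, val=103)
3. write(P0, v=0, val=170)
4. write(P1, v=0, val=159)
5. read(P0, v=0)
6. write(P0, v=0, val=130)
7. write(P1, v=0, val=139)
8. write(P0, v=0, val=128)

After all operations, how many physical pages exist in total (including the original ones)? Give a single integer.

Op 1: fork(P0) -> P1. 2 ppages; refcounts: pp0:2 pp1:2
Op 2: write(P1, v1, 103). refcount(pp1)=2>1 -> COPY to pp2. 3 ppages; refcounts: pp0:2 pp1:1 pp2:1
Op 3: write(P0, v0, 170). refcount(pp0)=2>1 -> COPY to pp3. 4 ppages; refcounts: pp0:1 pp1:1 pp2:1 pp3:1
Op 4: write(P1, v0, 159). refcount(pp0)=1 -> write in place. 4 ppages; refcounts: pp0:1 pp1:1 pp2:1 pp3:1
Op 5: read(P0, v0) -> 170. No state change.
Op 6: write(P0, v0, 130). refcount(pp3)=1 -> write in place. 4 ppages; refcounts: pp0:1 pp1:1 pp2:1 pp3:1
Op 7: write(P1, v0, 139). refcount(pp0)=1 -> write in place. 4 ppages; refcounts: pp0:1 pp1:1 pp2:1 pp3:1
Op 8: write(P0, v0, 128). refcount(pp3)=1 -> write in place. 4 ppages; refcounts: pp0:1 pp1:1 pp2:1 pp3:1

Answer: 4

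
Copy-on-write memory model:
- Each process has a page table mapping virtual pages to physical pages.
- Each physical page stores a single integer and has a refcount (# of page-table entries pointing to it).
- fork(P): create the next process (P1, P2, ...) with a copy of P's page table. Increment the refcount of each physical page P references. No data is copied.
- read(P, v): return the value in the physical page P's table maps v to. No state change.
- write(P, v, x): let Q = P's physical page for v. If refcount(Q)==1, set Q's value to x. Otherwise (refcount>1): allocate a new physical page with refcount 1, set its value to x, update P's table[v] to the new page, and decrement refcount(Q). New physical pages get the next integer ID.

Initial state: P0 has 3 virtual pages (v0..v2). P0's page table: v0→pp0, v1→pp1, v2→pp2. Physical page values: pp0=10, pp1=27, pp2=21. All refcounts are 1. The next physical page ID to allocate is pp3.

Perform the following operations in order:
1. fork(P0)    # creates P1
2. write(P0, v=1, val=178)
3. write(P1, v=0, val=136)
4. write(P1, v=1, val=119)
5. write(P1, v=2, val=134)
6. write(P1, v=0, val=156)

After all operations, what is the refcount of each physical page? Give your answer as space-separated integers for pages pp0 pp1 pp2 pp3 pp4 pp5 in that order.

Op 1: fork(P0) -> P1. 3 ppages; refcounts: pp0:2 pp1:2 pp2:2
Op 2: write(P0, v1, 178). refcount(pp1)=2>1 -> COPY to pp3. 4 ppages; refcounts: pp0:2 pp1:1 pp2:2 pp3:1
Op 3: write(P1, v0, 136). refcount(pp0)=2>1 -> COPY to pp4. 5 ppages; refcounts: pp0:1 pp1:1 pp2:2 pp3:1 pp4:1
Op 4: write(P1, v1, 119). refcount(pp1)=1 -> write in place. 5 ppages; refcounts: pp0:1 pp1:1 pp2:2 pp3:1 pp4:1
Op 5: write(P1, v2, 134). refcount(pp2)=2>1 -> COPY to pp5. 6 ppages; refcounts: pp0:1 pp1:1 pp2:1 pp3:1 pp4:1 pp5:1
Op 6: write(P1, v0, 156). refcount(pp4)=1 -> write in place. 6 ppages; refcounts: pp0:1 pp1:1 pp2:1 pp3:1 pp4:1 pp5:1

Answer: 1 1 1 1 1 1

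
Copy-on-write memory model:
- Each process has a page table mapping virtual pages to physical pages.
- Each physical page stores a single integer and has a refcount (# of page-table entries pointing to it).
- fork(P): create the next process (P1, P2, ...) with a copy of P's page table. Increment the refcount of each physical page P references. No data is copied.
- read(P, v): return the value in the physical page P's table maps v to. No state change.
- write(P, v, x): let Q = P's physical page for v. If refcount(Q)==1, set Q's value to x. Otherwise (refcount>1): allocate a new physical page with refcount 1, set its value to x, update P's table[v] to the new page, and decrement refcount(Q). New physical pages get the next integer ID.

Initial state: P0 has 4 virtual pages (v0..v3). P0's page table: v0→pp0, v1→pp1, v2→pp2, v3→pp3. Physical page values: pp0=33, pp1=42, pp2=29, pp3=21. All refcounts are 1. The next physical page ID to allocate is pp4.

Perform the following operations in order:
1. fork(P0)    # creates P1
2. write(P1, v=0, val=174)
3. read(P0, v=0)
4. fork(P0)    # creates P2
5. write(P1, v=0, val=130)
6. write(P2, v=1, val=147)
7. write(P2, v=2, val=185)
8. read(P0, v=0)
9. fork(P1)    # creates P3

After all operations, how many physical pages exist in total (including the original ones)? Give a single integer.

Answer: 7

Derivation:
Op 1: fork(P0) -> P1. 4 ppages; refcounts: pp0:2 pp1:2 pp2:2 pp3:2
Op 2: write(P1, v0, 174). refcount(pp0)=2>1 -> COPY to pp4. 5 ppages; refcounts: pp0:1 pp1:2 pp2:2 pp3:2 pp4:1
Op 3: read(P0, v0) -> 33. No state change.
Op 4: fork(P0) -> P2. 5 ppages; refcounts: pp0:2 pp1:3 pp2:3 pp3:3 pp4:1
Op 5: write(P1, v0, 130). refcount(pp4)=1 -> write in place. 5 ppages; refcounts: pp0:2 pp1:3 pp2:3 pp3:3 pp4:1
Op 6: write(P2, v1, 147). refcount(pp1)=3>1 -> COPY to pp5. 6 ppages; refcounts: pp0:2 pp1:2 pp2:3 pp3:3 pp4:1 pp5:1
Op 7: write(P2, v2, 185). refcount(pp2)=3>1 -> COPY to pp6. 7 ppages; refcounts: pp0:2 pp1:2 pp2:2 pp3:3 pp4:1 pp5:1 pp6:1
Op 8: read(P0, v0) -> 33. No state change.
Op 9: fork(P1) -> P3. 7 ppages; refcounts: pp0:2 pp1:3 pp2:3 pp3:4 pp4:2 pp5:1 pp6:1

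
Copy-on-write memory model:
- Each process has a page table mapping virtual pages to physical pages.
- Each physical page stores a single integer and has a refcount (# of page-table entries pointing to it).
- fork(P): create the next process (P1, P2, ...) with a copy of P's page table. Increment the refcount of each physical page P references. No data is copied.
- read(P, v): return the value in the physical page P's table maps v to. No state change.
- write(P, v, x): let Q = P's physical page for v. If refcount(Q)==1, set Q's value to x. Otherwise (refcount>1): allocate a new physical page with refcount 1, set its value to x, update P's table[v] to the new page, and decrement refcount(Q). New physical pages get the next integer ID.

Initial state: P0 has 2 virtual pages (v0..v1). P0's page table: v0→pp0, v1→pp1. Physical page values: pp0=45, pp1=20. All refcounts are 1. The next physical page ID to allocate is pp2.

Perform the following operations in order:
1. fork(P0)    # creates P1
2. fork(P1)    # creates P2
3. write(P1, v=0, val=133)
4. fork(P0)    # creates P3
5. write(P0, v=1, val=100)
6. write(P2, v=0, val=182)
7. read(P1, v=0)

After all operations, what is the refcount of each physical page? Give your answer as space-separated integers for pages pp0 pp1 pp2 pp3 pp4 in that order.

Op 1: fork(P0) -> P1. 2 ppages; refcounts: pp0:2 pp1:2
Op 2: fork(P1) -> P2. 2 ppages; refcounts: pp0:3 pp1:3
Op 3: write(P1, v0, 133). refcount(pp0)=3>1 -> COPY to pp2. 3 ppages; refcounts: pp0:2 pp1:3 pp2:1
Op 4: fork(P0) -> P3. 3 ppages; refcounts: pp0:3 pp1:4 pp2:1
Op 5: write(P0, v1, 100). refcount(pp1)=4>1 -> COPY to pp3. 4 ppages; refcounts: pp0:3 pp1:3 pp2:1 pp3:1
Op 6: write(P2, v0, 182). refcount(pp0)=3>1 -> COPY to pp4. 5 ppages; refcounts: pp0:2 pp1:3 pp2:1 pp3:1 pp4:1
Op 7: read(P1, v0) -> 133. No state change.

Answer: 2 3 1 1 1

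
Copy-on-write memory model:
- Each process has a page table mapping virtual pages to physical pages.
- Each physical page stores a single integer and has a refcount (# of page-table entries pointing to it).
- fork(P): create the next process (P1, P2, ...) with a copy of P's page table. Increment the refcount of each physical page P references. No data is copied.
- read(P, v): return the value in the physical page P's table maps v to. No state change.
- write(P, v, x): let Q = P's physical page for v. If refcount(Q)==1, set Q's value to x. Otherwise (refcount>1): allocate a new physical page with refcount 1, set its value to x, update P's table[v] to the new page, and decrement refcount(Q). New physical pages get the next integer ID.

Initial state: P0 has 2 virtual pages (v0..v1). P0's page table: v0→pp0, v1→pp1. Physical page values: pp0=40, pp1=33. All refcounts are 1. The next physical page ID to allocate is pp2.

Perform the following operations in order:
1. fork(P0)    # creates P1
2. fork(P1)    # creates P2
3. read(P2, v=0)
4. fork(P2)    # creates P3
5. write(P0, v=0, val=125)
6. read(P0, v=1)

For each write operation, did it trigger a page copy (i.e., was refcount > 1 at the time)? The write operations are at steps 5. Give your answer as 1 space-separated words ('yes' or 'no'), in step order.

Op 1: fork(P0) -> P1. 2 ppages; refcounts: pp0:2 pp1:2
Op 2: fork(P1) -> P2. 2 ppages; refcounts: pp0:3 pp1:3
Op 3: read(P2, v0) -> 40. No state change.
Op 4: fork(P2) -> P3. 2 ppages; refcounts: pp0:4 pp1:4
Op 5: write(P0, v0, 125). refcount(pp0)=4>1 -> COPY to pp2. 3 ppages; refcounts: pp0:3 pp1:4 pp2:1
Op 6: read(P0, v1) -> 33. No state change.

yes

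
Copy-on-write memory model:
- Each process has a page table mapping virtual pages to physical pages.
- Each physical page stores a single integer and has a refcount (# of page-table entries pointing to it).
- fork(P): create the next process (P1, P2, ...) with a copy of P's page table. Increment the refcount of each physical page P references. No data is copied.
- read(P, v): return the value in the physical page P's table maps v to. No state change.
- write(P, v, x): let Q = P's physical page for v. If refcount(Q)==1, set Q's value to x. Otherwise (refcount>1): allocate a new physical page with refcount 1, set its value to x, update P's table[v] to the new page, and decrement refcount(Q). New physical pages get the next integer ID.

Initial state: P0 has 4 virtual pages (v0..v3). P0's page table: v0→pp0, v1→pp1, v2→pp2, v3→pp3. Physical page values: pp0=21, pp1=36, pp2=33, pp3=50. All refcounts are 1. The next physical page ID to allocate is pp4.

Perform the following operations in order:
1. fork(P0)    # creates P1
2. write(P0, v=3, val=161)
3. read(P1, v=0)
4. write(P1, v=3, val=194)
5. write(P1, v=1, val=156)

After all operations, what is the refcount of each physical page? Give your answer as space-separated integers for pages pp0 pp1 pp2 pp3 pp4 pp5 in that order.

Answer: 2 1 2 1 1 1

Derivation:
Op 1: fork(P0) -> P1. 4 ppages; refcounts: pp0:2 pp1:2 pp2:2 pp3:2
Op 2: write(P0, v3, 161). refcount(pp3)=2>1 -> COPY to pp4. 5 ppages; refcounts: pp0:2 pp1:2 pp2:2 pp3:1 pp4:1
Op 3: read(P1, v0) -> 21. No state change.
Op 4: write(P1, v3, 194). refcount(pp3)=1 -> write in place. 5 ppages; refcounts: pp0:2 pp1:2 pp2:2 pp3:1 pp4:1
Op 5: write(P1, v1, 156). refcount(pp1)=2>1 -> COPY to pp5. 6 ppages; refcounts: pp0:2 pp1:1 pp2:2 pp3:1 pp4:1 pp5:1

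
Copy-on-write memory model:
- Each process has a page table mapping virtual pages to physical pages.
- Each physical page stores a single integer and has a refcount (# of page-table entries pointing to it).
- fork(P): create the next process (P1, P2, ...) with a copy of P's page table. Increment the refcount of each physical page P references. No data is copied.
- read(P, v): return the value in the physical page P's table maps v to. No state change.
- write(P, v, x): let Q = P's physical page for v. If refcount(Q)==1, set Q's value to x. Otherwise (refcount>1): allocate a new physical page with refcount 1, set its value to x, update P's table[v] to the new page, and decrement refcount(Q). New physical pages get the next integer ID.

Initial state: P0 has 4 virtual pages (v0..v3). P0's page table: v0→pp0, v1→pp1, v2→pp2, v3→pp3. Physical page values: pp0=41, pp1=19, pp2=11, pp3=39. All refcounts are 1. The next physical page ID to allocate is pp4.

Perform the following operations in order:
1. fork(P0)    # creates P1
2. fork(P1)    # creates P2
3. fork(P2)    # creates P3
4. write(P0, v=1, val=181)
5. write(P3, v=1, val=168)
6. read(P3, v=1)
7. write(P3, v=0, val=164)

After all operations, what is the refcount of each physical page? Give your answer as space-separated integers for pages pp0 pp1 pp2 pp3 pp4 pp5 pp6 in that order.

Answer: 3 2 4 4 1 1 1

Derivation:
Op 1: fork(P0) -> P1. 4 ppages; refcounts: pp0:2 pp1:2 pp2:2 pp3:2
Op 2: fork(P1) -> P2. 4 ppages; refcounts: pp0:3 pp1:3 pp2:3 pp3:3
Op 3: fork(P2) -> P3. 4 ppages; refcounts: pp0:4 pp1:4 pp2:4 pp3:4
Op 4: write(P0, v1, 181). refcount(pp1)=4>1 -> COPY to pp4. 5 ppages; refcounts: pp0:4 pp1:3 pp2:4 pp3:4 pp4:1
Op 5: write(P3, v1, 168). refcount(pp1)=3>1 -> COPY to pp5. 6 ppages; refcounts: pp0:4 pp1:2 pp2:4 pp3:4 pp4:1 pp5:1
Op 6: read(P3, v1) -> 168. No state change.
Op 7: write(P3, v0, 164). refcount(pp0)=4>1 -> COPY to pp6. 7 ppages; refcounts: pp0:3 pp1:2 pp2:4 pp3:4 pp4:1 pp5:1 pp6:1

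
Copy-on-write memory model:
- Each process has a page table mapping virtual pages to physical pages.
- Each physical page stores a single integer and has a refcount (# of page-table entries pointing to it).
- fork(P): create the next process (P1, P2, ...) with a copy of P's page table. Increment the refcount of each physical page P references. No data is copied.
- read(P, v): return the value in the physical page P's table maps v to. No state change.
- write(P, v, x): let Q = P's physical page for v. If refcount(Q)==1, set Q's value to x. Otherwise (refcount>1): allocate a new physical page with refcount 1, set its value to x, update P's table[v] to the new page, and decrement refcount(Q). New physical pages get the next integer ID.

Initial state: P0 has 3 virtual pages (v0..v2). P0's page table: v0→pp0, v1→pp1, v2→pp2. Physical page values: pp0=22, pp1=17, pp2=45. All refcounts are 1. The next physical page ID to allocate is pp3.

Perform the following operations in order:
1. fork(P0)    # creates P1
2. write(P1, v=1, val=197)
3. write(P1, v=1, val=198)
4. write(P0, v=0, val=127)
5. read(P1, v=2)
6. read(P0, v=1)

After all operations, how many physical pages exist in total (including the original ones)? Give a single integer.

Answer: 5

Derivation:
Op 1: fork(P0) -> P1. 3 ppages; refcounts: pp0:2 pp1:2 pp2:2
Op 2: write(P1, v1, 197). refcount(pp1)=2>1 -> COPY to pp3. 4 ppages; refcounts: pp0:2 pp1:1 pp2:2 pp3:1
Op 3: write(P1, v1, 198). refcount(pp3)=1 -> write in place. 4 ppages; refcounts: pp0:2 pp1:1 pp2:2 pp3:1
Op 4: write(P0, v0, 127). refcount(pp0)=2>1 -> COPY to pp4. 5 ppages; refcounts: pp0:1 pp1:1 pp2:2 pp3:1 pp4:1
Op 5: read(P1, v2) -> 45. No state change.
Op 6: read(P0, v1) -> 17. No state change.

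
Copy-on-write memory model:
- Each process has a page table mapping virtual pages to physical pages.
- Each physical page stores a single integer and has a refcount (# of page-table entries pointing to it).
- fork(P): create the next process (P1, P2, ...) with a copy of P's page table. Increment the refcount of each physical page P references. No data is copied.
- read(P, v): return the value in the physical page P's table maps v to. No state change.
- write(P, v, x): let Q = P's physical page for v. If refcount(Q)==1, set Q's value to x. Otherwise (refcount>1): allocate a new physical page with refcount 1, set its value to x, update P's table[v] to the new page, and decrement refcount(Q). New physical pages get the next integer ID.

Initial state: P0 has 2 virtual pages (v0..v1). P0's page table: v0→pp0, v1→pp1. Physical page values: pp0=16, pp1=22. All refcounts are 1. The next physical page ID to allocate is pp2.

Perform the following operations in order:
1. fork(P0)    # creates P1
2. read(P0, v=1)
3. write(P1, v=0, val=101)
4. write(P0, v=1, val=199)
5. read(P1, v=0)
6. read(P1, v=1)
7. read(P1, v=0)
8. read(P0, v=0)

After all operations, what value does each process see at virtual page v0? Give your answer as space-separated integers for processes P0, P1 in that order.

Answer: 16 101

Derivation:
Op 1: fork(P0) -> P1. 2 ppages; refcounts: pp0:2 pp1:2
Op 2: read(P0, v1) -> 22. No state change.
Op 3: write(P1, v0, 101). refcount(pp0)=2>1 -> COPY to pp2. 3 ppages; refcounts: pp0:1 pp1:2 pp2:1
Op 4: write(P0, v1, 199). refcount(pp1)=2>1 -> COPY to pp3. 4 ppages; refcounts: pp0:1 pp1:1 pp2:1 pp3:1
Op 5: read(P1, v0) -> 101. No state change.
Op 6: read(P1, v1) -> 22. No state change.
Op 7: read(P1, v0) -> 101. No state change.
Op 8: read(P0, v0) -> 16. No state change.
P0: v0 -> pp0 = 16
P1: v0 -> pp2 = 101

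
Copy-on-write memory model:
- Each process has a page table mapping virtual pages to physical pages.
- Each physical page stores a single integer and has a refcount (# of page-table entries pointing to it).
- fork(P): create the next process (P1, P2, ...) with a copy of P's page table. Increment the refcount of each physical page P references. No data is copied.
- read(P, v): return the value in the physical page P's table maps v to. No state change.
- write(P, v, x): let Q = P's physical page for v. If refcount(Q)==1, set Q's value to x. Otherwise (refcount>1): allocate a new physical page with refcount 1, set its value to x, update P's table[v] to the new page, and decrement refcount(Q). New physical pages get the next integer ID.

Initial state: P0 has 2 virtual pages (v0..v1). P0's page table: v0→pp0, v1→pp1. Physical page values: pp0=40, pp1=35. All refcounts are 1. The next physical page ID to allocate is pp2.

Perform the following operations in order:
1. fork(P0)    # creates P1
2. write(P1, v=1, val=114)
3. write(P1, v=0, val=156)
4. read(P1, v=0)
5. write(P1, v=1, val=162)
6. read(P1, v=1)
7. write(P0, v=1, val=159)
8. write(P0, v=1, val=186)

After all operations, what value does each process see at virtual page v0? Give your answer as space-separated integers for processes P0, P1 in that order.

Op 1: fork(P0) -> P1. 2 ppages; refcounts: pp0:2 pp1:2
Op 2: write(P1, v1, 114). refcount(pp1)=2>1 -> COPY to pp2. 3 ppages; refcounts: pp0:2 pp1:1 pp2:1
Op 3: write(P1, v0, 156). refcount(pp0)=2>1 -> COPY to pp3. 4 ppages; refcounts: pp0:1 pp1:1 pp2:1 pp3:1
Op 4: read(P1, v0) -> 156. No state change.
Op 5: write(P1, v1, 162). refcount(pp2)=1 -> write in place. 4 ppages; refcounts: pp0:1 pp1:1 pp2:1 pp3:1
Op 6: read(P1, v1) -> 162. No state change.
Op 7: write(P0, v1, 159). refcount(pp1)=1 -> write in place. 4 ppages; refcounts: pp0:1 pp1:1 pp2:1 pp3:1
Op 8: write(P0, v1, 186). refcount(pp1)=1 -> write in place. 4 ppages; refcounts: pp0:1 pp1:1 pp2:1 pp3:1
P0: v0 -> pp0 = 40
P1: v0 -> pp3 = 156

Answer: 40 156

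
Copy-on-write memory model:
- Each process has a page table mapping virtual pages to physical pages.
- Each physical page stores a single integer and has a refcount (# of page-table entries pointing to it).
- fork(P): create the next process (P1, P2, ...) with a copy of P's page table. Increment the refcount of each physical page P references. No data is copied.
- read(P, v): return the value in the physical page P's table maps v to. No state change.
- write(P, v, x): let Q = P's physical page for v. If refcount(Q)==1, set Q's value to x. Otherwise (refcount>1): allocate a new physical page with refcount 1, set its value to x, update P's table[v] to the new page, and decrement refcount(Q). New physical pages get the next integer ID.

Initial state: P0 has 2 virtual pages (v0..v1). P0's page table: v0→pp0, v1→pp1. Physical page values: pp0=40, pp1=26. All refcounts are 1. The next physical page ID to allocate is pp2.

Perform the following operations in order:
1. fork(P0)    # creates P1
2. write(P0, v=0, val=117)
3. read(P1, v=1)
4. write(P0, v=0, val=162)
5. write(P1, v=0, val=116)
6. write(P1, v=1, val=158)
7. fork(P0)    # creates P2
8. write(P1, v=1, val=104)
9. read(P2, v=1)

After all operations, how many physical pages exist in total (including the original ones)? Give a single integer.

Op 1: fork(P0) -> P1. 2 ppages; refcounts: pp0:2 pp1:2
Op 2: write(P0, v0, 117). refcount(pp0)=2>1 -> COPY to pp2. 3 ppages; refcounts: pp0:1 pp1:2 pp2:1
Op 3: read(P1, v1) -> 26. No state change.
Op 4: write(P0, v0, 162). refcount(pp2)=1 -> write in place. 3 ppages; refcounts: pp0:1 pp1:2 pp2:1
Op 5: write(P1, v0, 116). refcount(pp0)=1 -> write in place. 3 ppages; refcounts: pp0:1 pp1:2 pp2:1
Op 6: write(P1, v1, 158). refcount(pp1)=2>1 -> COPY to pp3. 4 ppages; refcounts: pp0:1 pp1:1 pp2:1 pp3:1
Op 7: fork(P0) -> P2. 4 ppages; refcounts: pp0:1 pp1:2 pp2:2 pp3:1
Op 8: write(P1, v1, 104). refcount(pp3)=1 -> write in place. 4 ppages; refcounts: pp0:1 pp1:2 pp2:2 pp3:1
Op 9: read(P2, v1) -> 26. No state change.

Answer: 4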